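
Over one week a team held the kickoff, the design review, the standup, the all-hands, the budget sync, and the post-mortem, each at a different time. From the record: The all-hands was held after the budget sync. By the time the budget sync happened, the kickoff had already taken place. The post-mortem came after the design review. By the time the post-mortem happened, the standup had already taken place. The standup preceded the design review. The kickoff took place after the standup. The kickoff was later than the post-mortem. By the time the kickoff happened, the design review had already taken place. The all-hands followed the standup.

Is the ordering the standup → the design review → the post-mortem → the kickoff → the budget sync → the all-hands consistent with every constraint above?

yes

Check each stated constraint against the proposed order — e.g. the standup is ahead of the kickoff; the standup is ahead of the all-hands. Every pair is in the required order; nothing is violated.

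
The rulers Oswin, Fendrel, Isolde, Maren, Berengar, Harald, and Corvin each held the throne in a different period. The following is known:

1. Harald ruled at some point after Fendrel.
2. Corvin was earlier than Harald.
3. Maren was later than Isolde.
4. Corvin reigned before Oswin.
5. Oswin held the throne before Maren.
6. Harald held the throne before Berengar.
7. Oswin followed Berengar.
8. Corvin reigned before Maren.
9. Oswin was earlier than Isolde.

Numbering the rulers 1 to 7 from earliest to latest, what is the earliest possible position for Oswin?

5

Berengar, Corvin, Fendrel, and Harald must all come before Oswin — 4 forced predecessors.
Nothing else is forced ahead of Oswin, so their earliest slot is position 4 + 1 = 5.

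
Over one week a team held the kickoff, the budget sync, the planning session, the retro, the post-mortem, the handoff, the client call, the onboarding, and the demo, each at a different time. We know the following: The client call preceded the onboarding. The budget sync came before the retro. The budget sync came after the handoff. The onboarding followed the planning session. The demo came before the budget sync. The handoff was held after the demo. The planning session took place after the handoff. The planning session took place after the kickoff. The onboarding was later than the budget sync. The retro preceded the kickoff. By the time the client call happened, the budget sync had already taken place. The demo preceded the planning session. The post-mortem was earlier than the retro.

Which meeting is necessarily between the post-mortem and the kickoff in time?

Tracing the constraints gives the post-mortem → the retro → the kickoff, so the retro sits after the post-mortem and before the kickoff.
No other meeting is forced both after the post-mortem and before the kickoff.

the retro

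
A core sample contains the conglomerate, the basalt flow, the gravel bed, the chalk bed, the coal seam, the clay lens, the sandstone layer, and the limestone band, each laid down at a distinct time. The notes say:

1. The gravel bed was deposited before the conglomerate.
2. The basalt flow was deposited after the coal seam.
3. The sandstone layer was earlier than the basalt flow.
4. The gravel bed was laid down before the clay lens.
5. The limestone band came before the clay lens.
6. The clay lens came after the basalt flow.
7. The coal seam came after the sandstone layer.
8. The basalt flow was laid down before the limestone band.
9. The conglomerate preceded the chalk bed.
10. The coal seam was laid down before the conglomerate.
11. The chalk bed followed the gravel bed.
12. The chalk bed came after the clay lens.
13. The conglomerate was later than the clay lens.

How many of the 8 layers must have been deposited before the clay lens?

5

Directly stated before the clay lens: the basalt flow, the gravel bed, and the limestone band.
The coal seam reaches the clay lens via the coal seam → the basalt flow → the clay lens.
The sandstone layer reaches the clay lens via the sandstone layer → the basalt flow → the clay lens.
That's the basalt flow, the coal seam, the gravel bed, the limestone band, and the sandstone layer — 5 in all.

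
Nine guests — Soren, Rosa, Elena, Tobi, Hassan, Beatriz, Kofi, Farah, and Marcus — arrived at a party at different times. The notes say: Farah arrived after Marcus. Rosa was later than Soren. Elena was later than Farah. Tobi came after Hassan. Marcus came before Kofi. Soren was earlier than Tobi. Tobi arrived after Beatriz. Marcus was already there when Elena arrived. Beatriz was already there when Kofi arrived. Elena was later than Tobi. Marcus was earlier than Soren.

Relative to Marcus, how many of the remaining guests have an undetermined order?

2

Forced after Marcus: Elena, Farah, Kofi, Rosa, Soren, and Tobi.
That leaves Beatriz and Hassan with no forced order relative to Marcus — 2.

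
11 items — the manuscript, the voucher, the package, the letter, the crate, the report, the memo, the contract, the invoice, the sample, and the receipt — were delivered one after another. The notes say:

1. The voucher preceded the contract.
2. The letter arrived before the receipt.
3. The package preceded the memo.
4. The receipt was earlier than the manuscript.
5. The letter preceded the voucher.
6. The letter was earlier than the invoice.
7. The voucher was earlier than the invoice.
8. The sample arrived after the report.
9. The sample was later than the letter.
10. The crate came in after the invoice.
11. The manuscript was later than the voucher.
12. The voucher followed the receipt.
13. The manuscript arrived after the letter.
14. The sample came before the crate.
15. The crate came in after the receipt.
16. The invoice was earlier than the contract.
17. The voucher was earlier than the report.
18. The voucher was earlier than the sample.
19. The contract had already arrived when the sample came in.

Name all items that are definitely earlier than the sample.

Directly stated before the sample: the contract, the letter, the report, and the voucher.
The invoice reaches the sample via the invoice → the contract → the sample.
The receipt reaches the sample via the receipt → the voucher → the sample.
No chain forces the manuscript (or any of the others) ahead of the sample.

the contract, the invoice, the letter, the receipt, the report, the voucher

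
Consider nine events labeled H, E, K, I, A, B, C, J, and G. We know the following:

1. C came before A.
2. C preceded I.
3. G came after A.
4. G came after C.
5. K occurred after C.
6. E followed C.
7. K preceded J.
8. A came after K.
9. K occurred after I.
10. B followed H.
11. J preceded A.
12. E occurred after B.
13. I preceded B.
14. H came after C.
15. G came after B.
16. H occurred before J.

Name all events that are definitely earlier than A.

Directly stated before A: C, J, and K.
H reaches A via H → J → A.
I reaches A via I → K → A.
No chain forces G (or any of the others) ahead of A.

C, H, I, J, K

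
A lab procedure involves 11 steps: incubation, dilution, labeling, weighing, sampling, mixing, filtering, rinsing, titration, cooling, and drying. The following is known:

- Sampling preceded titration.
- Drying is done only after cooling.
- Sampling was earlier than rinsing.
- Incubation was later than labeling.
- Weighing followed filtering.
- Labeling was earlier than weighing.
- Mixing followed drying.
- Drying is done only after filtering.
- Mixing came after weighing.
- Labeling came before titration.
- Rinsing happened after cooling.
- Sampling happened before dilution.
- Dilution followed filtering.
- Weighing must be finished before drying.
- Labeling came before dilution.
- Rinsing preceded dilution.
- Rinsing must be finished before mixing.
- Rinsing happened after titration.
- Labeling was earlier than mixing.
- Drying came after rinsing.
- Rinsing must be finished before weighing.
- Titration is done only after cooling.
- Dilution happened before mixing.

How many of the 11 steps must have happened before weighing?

Directly stated before weighing: filtering, labeling, and rinsing.
Cooling reaches weighing via cooling → rinsing → weighing.
Sampling reaches weighing via sampling → rinsing → weighing.
Titration reaches weighing via titration → rinsing → weighing.
No chain forces drying (or any of the others) ahead of weighing.
That's cooling, filtering, labeling, rinsing, sampling, and titration — 6 in all.

6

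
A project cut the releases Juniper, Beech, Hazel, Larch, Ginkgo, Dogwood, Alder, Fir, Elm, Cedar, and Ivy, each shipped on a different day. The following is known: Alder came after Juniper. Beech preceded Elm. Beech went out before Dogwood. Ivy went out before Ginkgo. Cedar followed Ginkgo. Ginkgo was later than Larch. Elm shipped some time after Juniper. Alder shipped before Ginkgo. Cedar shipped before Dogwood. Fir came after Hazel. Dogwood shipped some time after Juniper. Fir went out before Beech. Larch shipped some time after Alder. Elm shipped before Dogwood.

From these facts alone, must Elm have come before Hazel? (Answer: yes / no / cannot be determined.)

Tracing the constraints gives Hazel → Fir → Beech → Elm, so Hazel must come before Elm.
That means Elm cannot be before Hazel.

no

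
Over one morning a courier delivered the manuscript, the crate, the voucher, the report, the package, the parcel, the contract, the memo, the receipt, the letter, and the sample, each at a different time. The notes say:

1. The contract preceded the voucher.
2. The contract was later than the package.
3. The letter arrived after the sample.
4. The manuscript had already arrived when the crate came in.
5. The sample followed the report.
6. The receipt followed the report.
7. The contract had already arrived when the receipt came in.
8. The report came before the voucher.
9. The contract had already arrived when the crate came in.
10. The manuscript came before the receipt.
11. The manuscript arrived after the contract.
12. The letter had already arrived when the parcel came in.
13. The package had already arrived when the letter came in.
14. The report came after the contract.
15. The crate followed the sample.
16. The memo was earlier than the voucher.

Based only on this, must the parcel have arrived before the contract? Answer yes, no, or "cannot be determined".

no

Tracing the constraints gives the contract → the report → the sample → the letter → the parcel, so the contract must come before the parcel.
That means the parcel cannot be before the contract.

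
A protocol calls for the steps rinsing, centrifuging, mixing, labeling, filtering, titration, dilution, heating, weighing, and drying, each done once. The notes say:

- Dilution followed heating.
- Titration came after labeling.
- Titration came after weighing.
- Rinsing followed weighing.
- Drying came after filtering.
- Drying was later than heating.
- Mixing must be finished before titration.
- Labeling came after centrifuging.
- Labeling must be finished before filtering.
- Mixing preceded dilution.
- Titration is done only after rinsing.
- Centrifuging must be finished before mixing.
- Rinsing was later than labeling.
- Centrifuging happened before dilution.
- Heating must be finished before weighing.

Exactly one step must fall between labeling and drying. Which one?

Tracing the constraints gives labeling → filtering → drying, so filtering sits after labeling and before drying.
No other step is forced both after labeling and before drying.

filtering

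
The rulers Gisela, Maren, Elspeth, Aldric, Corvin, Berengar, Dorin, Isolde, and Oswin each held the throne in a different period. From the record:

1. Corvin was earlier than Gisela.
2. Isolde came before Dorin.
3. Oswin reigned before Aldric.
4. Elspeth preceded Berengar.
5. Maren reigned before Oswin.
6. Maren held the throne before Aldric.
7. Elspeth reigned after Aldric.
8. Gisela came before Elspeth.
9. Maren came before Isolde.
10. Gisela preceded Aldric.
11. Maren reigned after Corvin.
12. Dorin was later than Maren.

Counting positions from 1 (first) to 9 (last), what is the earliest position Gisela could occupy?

Corvin must come before Gisela — 1 forced predecessor.
Nothing else is forced ahead of Gisela, so their earliest slot is position 1 + 1 = 2.

2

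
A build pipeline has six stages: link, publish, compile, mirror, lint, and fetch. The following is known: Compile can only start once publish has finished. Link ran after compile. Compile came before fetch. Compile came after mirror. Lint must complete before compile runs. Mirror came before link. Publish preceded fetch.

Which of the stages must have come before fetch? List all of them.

Directly stated before fetch: compile and publish.
Lint reaches fetch via lint → compile → fetch.
Mirror reaches fetch via mirror → compile → fetch.
No chain forces link ahead of fetch.

compile, lint, mirror, publish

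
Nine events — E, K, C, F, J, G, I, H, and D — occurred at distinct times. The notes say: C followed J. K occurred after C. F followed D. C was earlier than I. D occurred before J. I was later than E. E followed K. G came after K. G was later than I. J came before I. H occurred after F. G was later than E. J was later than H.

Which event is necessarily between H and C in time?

J

Tracing the constraints gives H → J → C, so J sits after H and before C.
No other event is forced both after H and before C.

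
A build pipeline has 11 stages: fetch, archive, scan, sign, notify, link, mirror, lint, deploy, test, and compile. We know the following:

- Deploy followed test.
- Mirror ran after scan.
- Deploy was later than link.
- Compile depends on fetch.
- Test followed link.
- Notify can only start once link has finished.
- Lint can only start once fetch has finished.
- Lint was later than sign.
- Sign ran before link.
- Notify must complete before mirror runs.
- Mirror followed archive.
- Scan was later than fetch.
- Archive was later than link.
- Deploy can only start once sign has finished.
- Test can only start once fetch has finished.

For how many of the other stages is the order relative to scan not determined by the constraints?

Forced before scan: fetch; forced after scan: mirror.
That leaves archive, compile, deploy, link, lint, notify, sign, and test with no forced order relative to scan — 8.

8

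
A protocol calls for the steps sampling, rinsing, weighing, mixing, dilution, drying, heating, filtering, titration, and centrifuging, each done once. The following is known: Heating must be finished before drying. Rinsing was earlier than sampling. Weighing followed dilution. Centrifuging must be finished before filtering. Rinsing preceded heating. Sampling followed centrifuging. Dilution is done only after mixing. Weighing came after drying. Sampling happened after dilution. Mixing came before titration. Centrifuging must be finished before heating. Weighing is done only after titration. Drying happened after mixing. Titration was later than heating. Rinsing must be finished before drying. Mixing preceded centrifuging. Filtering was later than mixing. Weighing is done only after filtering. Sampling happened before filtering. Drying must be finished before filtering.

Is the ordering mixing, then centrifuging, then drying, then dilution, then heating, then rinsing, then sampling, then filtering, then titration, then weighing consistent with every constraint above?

no

The constraints require rinsing before drying, but in the proposed sequence drying appears ahead of rinsing. That one violation is enough.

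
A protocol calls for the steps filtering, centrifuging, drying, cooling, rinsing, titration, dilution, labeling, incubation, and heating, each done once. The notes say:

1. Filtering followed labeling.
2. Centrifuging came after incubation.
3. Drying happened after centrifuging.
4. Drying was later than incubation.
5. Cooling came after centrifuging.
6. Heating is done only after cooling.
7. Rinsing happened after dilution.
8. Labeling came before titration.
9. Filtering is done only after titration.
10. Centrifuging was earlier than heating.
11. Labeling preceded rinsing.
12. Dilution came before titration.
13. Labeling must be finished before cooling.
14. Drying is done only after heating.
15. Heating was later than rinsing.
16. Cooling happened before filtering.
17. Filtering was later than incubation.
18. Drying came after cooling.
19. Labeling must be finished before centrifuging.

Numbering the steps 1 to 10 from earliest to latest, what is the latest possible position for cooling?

7

Cooling must come before drying, filtering, and heating — 3 steps forced after it.
Everything else can be placed before cooling in some valid order, so cooling can sit as late as position 10 − 3 = 7.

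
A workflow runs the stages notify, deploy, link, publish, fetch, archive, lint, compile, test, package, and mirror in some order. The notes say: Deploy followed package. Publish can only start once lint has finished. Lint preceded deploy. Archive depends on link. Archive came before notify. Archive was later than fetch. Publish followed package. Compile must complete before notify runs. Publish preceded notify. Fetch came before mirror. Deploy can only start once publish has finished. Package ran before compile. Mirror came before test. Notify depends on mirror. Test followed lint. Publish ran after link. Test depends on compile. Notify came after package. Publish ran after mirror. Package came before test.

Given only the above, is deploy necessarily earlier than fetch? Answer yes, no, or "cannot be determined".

Tracing the constraints gives fetch → mirror → publish → deploy, so fetch must come before deploy.
That means deploy cannot be before fetch.

no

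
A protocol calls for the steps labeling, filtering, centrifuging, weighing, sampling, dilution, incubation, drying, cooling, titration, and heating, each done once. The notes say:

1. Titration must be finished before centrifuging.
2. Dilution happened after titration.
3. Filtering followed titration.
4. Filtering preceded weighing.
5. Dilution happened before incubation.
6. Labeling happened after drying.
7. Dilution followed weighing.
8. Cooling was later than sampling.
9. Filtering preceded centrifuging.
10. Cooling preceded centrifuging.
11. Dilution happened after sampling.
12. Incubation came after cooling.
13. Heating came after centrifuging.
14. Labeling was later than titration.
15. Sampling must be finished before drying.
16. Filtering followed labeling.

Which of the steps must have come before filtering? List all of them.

Directly stated before filtering: labeling and titration.
Drying reaches filtering via drying → labeling → filtering.
Sampling reaches filtering via sampling → drying → labeling → filtering.

drying, labeling, sampling, titration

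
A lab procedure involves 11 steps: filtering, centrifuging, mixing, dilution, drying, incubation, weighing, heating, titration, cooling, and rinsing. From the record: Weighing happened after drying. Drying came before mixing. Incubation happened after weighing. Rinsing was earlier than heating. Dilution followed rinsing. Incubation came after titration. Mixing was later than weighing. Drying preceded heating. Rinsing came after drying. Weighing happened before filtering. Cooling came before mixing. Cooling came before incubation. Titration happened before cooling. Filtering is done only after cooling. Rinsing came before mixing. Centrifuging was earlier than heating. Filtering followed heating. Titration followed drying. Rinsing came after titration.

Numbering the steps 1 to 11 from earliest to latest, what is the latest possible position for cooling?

Cooling must come before filtering, incubation, and mixing — 3 steps forced after it.
Everything else can be placed before cooling in some valid order, so cooling can sit as late as position 11 − 3 = 8.

8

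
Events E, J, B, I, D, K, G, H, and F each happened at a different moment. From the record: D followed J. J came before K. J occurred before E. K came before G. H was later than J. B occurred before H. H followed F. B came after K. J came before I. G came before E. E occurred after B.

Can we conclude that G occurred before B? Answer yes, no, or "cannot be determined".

cannot be determined

No chain of stated constraints runs from G to B, and none runs from B to G either.
So the relative order of G and B is not fixed by the given facts.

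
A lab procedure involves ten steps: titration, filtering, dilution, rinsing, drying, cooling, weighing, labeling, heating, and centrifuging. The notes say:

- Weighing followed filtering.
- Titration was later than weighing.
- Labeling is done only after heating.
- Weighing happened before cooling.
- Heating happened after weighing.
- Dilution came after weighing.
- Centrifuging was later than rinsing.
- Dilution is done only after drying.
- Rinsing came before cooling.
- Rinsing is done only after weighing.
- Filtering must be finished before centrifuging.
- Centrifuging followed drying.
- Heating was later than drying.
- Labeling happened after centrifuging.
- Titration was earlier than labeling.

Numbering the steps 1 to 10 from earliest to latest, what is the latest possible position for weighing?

Weighing must come before centrifuging, cooling, dilution, heating, labeling, rinsing, and titration — 7 steps forced after it.
Everything else can be placed before weighing in some valid order, so weighing can sit as late as position 10 − 7 = 3.

3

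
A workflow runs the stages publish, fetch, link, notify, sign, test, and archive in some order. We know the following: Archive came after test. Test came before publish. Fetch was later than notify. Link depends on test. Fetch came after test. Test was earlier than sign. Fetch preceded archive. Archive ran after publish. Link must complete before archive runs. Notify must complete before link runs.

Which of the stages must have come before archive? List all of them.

Directly stated before archive: fetch, link, publish, and test.
Notify reaches archive via notify → fetch → archive.

fetch, link, notify, publish, test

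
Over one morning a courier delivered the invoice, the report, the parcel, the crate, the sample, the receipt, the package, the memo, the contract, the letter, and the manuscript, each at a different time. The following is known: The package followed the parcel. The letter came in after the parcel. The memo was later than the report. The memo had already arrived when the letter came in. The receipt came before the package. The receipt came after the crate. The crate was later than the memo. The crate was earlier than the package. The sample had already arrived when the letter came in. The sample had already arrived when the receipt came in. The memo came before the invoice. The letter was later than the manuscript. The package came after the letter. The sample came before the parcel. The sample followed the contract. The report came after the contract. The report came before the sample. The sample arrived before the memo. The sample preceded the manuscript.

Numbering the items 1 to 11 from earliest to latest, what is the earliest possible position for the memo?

4

The contract, the report, and the sample must all come before the memo — 3 forced predecessors.
Nothing else is forced ahead of the memo, so its earliest slot is position 3 + 1 = 4.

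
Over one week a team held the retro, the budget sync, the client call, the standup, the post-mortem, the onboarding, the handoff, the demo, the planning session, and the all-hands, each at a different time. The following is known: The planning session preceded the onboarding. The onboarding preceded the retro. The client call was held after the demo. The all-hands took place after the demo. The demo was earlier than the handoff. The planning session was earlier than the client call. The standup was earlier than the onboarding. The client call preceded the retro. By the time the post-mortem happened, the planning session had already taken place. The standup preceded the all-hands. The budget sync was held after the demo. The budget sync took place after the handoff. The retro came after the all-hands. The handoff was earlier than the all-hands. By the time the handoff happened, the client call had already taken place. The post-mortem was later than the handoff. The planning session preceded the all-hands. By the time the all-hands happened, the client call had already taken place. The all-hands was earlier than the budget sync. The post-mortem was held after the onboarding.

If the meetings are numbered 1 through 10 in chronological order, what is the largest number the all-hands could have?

8

The all-hands must come before the budget sync and the retro — 2 meetings forced after it.
Everything else can be placed before the all-hands in some valid order, so the all-hands can sit as late as position 10 − 2 = 8.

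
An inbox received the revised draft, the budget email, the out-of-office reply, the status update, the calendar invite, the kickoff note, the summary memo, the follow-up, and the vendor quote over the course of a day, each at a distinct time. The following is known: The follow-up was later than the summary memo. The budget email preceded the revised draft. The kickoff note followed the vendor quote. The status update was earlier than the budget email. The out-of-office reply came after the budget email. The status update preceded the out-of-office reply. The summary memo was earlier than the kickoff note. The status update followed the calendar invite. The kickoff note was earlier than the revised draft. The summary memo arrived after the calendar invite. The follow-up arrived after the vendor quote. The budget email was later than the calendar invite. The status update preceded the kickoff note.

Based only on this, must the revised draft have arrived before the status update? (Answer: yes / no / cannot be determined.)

no

Tracing the constraints gives the status update → the kickoff note → the revised draft, so the status update must come before the revised draft.
That means the revised draft cannot be before the status update.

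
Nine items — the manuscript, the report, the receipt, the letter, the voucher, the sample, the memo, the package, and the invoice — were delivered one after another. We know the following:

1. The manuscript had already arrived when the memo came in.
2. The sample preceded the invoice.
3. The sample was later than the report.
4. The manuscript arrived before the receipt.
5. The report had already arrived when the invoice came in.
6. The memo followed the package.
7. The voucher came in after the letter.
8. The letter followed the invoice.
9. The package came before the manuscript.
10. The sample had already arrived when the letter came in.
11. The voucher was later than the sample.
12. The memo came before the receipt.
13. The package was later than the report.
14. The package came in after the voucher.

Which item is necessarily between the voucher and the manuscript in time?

Tracing the constraints gives the voucher → the package → the manuscript, so the package sits after the voucher and before the manuscript.
No other item is forced both after the voucher and before the manuscript.

the package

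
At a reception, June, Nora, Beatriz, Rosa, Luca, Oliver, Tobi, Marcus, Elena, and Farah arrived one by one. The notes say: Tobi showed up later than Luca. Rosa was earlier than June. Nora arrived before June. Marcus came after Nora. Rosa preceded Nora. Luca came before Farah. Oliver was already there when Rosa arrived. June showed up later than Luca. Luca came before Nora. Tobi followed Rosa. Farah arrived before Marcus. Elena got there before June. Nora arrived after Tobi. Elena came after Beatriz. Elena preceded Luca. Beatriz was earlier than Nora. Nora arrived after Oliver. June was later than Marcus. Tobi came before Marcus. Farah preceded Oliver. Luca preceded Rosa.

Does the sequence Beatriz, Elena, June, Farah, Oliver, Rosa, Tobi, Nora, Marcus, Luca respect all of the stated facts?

no

The constraints require Luca before Nora, but in the proposed sequence Nora appears ahead of Luca. That one violation is enough.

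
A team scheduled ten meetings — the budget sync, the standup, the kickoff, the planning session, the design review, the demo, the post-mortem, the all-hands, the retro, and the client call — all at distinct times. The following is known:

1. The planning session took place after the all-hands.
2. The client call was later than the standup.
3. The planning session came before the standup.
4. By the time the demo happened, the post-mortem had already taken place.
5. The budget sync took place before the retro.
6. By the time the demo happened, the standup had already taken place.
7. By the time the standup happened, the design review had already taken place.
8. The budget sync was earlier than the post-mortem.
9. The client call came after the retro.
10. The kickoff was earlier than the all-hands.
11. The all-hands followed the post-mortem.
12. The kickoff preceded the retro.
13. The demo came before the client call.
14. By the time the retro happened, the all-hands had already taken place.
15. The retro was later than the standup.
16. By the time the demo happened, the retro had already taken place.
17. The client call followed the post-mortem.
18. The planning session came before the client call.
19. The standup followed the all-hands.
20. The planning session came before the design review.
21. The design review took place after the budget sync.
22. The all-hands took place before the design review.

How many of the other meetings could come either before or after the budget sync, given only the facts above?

Forced after the budget sync: the all-hands, the client call, the demo, the design review, the planning session, the post-mortem, the retro, and the standup.
That leaves the kickoff with no forced order relative to the budget sync — 1.

1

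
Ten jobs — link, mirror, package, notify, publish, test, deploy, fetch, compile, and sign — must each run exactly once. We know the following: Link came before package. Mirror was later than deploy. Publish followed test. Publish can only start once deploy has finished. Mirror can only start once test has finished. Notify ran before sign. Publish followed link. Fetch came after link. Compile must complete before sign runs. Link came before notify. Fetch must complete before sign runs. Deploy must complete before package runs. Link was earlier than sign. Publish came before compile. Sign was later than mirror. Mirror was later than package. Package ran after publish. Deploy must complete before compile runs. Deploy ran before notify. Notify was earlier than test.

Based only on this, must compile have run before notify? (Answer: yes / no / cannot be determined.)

no

Tracing the constraints gives notify → test → publish → compile, so notify must come before compile.
That means compile cannot be before notify.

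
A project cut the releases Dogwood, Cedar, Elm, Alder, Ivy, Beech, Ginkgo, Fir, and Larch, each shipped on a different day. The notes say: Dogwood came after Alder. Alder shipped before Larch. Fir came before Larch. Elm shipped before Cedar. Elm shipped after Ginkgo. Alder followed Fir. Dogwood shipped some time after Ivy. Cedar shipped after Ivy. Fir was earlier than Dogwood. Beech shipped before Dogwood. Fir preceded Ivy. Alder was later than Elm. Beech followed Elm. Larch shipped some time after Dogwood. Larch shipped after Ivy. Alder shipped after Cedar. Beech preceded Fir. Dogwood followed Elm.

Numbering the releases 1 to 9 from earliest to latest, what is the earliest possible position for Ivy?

5

Beech, Elm, Fir, and Ginkgo must all come before Ivy — 4 forced predecessors.
Nothing else is forced ahead of Ivy, so its earliest slot is position 4 + 1 = 5.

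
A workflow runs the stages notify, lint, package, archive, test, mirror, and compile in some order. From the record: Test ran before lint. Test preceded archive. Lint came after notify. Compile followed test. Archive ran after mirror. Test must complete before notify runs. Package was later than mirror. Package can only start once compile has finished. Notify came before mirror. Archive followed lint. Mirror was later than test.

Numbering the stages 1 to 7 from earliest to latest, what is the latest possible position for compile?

6

Compile must come before package — 1 stage forced after it.
Everything else can be placed before compile in some valid order, so compile can sit as late as position 7 − 1 = 6.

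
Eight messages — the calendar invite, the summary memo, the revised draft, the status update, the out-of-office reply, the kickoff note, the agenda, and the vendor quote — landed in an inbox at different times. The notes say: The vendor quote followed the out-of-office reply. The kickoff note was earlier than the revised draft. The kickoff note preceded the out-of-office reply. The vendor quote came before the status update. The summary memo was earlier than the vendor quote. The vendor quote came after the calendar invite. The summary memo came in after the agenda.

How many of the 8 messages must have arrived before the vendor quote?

5

Directly stated before the vendor quote: the calendar invite, the out-of-office reply, and the summary memo.
The agenda reaches the vendor quote via the agenda → the summary memo → the vendor quote.
The kickoff note reaches the vendor quote via the kickoff note → the out-of-office reply → the vendor quote.
That's the agenda, the calendar invite, the kickoff note, the out-of-office reply, and the summary memo — 5 in all.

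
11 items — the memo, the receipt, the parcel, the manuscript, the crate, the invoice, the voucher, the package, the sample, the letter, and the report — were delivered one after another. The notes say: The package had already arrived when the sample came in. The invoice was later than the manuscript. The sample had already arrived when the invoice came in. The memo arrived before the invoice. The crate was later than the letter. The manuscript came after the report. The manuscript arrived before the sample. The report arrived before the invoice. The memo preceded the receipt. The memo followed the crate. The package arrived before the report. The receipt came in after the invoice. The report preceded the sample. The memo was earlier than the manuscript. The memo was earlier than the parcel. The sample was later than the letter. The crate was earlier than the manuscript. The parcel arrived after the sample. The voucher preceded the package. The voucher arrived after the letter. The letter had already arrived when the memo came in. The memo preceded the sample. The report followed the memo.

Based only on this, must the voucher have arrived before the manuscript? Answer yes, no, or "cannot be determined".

Chain the constraints: the voucher → the package → the report → the manuscript. Each link is directly stated, so the voucher comes before the manuscript.

yes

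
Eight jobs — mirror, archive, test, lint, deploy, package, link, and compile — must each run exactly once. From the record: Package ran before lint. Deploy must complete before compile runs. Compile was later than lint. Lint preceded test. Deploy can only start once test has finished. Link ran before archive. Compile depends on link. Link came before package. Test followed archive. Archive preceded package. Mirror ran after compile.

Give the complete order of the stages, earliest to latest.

The constraints fix every adjacent pair, so only one ordering works:
link → archive → package → lint → test → deploy → compile → mirror.

link, archive, package, lint, test, deploy, compile, mirror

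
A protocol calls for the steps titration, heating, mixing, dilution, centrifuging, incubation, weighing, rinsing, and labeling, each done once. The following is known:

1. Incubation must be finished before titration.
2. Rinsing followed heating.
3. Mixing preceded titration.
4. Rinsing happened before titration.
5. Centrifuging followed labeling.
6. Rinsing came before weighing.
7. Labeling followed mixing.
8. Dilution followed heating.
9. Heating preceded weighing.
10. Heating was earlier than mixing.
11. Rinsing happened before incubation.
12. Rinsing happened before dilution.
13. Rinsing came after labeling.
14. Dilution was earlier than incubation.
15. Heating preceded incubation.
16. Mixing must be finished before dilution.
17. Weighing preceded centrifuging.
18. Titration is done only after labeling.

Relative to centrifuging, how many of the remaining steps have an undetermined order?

Forced before centrifuging: heating, labeling, mixing, rinsing, and weighing.
That leaves dilution, incubation, and titration with no forced order relative to centrifuging — 3.

3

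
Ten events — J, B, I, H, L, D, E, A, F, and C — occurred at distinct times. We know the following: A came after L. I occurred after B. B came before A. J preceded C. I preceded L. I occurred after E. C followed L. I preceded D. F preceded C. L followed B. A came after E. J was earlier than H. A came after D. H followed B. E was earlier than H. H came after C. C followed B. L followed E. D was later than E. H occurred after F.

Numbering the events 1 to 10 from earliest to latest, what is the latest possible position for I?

I must come before A, C, D, H, and L — 5 events forced after it.
Everything else can be placed before I in some valid order, so I can sit as late as position 10 − 5 = 5.

5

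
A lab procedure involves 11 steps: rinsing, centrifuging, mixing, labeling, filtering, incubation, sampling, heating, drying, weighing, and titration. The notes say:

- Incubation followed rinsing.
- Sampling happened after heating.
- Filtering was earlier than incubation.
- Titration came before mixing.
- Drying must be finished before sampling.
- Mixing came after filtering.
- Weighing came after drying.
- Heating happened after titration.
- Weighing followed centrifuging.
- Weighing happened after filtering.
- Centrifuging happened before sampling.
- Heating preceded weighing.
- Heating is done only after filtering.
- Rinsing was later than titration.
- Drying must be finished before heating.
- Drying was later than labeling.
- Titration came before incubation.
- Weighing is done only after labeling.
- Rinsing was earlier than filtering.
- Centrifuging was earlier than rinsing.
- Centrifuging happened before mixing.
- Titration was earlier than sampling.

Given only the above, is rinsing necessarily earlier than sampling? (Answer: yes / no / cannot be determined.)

yes

Chain the constraints: rinsing → filtering → heating → sampling. Each link is directly stated, so rinsing comes before sampling.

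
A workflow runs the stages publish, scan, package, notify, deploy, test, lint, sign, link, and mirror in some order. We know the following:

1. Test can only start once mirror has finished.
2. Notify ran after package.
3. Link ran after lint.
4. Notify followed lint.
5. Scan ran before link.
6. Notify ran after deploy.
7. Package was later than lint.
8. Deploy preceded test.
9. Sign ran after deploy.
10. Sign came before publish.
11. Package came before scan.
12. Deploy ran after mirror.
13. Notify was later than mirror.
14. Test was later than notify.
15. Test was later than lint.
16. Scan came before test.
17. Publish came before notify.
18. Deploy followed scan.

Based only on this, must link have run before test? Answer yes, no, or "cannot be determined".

No chain of stated constraints runs from link to test, and none runs from test to link either.
So the relative order of link and test is not fixed by the given facts.

cannot be determined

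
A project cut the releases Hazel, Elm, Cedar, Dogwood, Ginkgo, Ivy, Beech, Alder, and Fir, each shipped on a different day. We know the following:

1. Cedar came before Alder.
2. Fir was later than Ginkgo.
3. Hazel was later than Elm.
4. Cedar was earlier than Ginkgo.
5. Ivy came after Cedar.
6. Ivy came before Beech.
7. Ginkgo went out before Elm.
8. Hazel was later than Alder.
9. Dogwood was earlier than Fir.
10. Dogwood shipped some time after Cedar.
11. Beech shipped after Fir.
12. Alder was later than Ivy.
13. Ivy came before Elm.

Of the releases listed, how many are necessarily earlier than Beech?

Directly stated before Beech: Fir and Ivy.
Cedar reaches Beech via Cedar → Ivy → Beech.
Dogwood reaches Beech via Dogwood → Fir → Beech.
Ginkgo reaches Beech via Ginkgo → Fir → Beech.
No chain forces Elm (or any of the others) ahead of Beech.
That's Cedar, Dogwood, Fir, Ginkgo, and Ivy — 5 in all.

5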